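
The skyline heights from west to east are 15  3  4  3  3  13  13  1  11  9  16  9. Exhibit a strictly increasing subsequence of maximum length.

3, 4, 13, 16

Patience tails give the LIS length; then backtrack through the dp parents:
15 → extends → [15]
3 → replaces 15 → [3]
4 → extends → [3, 4]
3 → already a tail → [3, 4]
3 → already a tail → [3, 4]
13 → extends → [3, 4, 13]
13 → already a tail → [3, 4, 13]
1 → replaces 3 → [1, 4, 13]
11 → replaces 13 → [1, 4, 11]
9 → replaces 11 → [1, 4, 9]
16 → extends → [1, 4, 9, 16]
9 → already a tail → [1, 4, 9, 16]
Length 4; one witness is 3, 4, 13, 16.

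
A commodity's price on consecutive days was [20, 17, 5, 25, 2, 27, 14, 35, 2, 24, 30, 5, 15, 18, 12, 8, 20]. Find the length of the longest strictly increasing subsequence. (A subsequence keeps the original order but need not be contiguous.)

Let dp[i] be the length of the longest such subsequence ending at index i:
i:      1  2  3  4  5  6  7  8  9 10 11 12 13 14 15 16 17
a[i]:  20 17  5 25  2 27 14 35  2 24 30  5 15 18 12  8 20
dp:     1  1  1  2  1  3  2  4  1  3  4  2  3  4  3  3  5
Maximum dp value is 5.

5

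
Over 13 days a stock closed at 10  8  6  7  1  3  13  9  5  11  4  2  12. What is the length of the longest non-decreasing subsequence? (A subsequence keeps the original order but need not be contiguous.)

Let dp[i] be the length of the longest such subsequence ending at index i:
i:      1  2  3  4  5  6  7  8  9 10 11 12 13
a[i]:  10  8  6  7  1  3 13  9  5 11  4  2 12
dp:     1  1  1  2  1  2  3  3  3  4  3  2  5
Maximum dp value is 5.

5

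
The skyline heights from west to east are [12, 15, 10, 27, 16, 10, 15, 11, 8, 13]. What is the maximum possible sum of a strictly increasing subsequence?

54

Let S[i] be the best sum of a strictly increasing subsequence ending at i:
i:      1  2  3  4  5  6  7  8  9 10
a[i]:  12 15 10 27 16 10 15 11  8 13
S:     12 27 10 54 43 10 27 21  8 34
Maximum is 54 (e.g. 12 + 15 + 27).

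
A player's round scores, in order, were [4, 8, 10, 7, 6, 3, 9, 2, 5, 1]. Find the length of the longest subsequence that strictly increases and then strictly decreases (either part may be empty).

inc[i] = longest strictly increasing subsequence ending at i; dec[i] = longest strictly decreasing subsequence starting at i:
i:      1  2  3  4  5  6  7  8  9 10
a[i]:   4  8 10  7  6  3  9  2  5  1
inc:    1  2  3  2  2  1  3  1  2  1
dec:    4  6  6  5  4  3  3  2  2  1
Best peak at i=3 (value 10): inc=3, dec=6, length 3+6−1 = 8.

8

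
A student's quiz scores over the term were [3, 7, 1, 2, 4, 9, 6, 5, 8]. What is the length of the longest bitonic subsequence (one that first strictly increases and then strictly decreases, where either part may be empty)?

inc[i] = longest strictly increasing subsequence ending at i; dec[i] = longest strictly decreasing subsequence starting at i:
i:     1 2 3 4 5 6 7 8 9
a[i]:  3 7 1 2 4 9 6 5 8
inc:   1 2 1 2 3 4 4 4 5
dec:   2 3 1 1 1 3 2 1 1
Best peak at i=6 (value 9): inc=4, dec=3, length 4+3−1 = 6.

6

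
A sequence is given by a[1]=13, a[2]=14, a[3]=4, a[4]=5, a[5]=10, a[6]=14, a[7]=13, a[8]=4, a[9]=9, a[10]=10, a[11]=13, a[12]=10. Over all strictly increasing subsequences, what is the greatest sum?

41

Let S[i] be the best sum of a strictly increasing subsequence ending at i:
i:      1  2  3  4  5  6  7  8  9 10 11 12
a[i]:  13 14  4  5 10 14 13  4  9 10 13 10
S:     13 27  4  9 19 33 32  4 18 28 41 28
Maximum is 41 (e.g. 4 + 5 + 9 + 10 + 13).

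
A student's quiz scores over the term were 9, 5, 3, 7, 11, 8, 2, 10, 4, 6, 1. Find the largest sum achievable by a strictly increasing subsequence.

Let S[i] be the best sum of a strictly increasing subsequence ending at i:
i:      1  2  3  4  5  6  7  8  9 10 11
a[i]:   9  5  3  7 11  8  2 10  4  6  1
S:      9  5  3 12 23 20  2 30  7 13  1
Maximum is 30 (e.g. 5 + 7 + 8 + 10).

30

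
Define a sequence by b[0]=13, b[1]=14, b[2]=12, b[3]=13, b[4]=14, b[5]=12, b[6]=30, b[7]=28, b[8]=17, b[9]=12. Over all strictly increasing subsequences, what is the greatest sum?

69

Let S[i] be the best sum of a strictly increasing subsequence ending at i:
i:      0  1  2  3  4  5  6  7  8  9
b[i]:  13 14 12 13 14 12 30 28 17 12
S:     13 27 12 25 39 12 69 67 56 12
Maximum is 69 (e.g. 12 + 13 + 14 + 30).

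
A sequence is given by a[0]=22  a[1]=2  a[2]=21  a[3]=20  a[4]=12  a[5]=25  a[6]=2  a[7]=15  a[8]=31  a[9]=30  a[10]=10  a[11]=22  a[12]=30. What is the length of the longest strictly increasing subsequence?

5

Let dp[i] be the length of the longest such subsequence ending at index i:
i:      0  1  2  3  4  5  6  7  8  9 10 11 12
a[i]:  22  2 21 20 12 25  2 15 31 30 10 22 30
dp:     1  1  2  2  2  3  1  3  4  4  2  4  5
Maximum dp value is 5.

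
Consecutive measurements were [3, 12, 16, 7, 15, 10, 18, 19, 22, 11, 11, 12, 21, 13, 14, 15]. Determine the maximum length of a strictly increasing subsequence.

Let dp[i] be the length of the longest such subsequence ending at index i:
i:      1  2  3  4  5  6  7  8  9 10 11 12 13 14 15 16
a[i]:   3 12 16  7 15 10 18 19 22 11 11 12 21 13 14 15
dp:     1  2  3  2  3  3  4  5  6  4  4  5  6  6  7  8
Maximum dp value is 8.

8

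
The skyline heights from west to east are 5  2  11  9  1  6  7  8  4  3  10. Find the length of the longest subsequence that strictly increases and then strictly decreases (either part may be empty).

inc[i] = longest strictly increasing subsequence ending at i; dec[i] = longest strictly decreasing subsequence starting at i:
i:      1  2  3  4  5  6  7  8  9 10 11
a[i]:   5  2 11  9  1  6  7  8  4  3 10
inc:    1  1  2  2  1  2  3  4  2  2  5
dec:    3  2  5  4  1  3  3  3  2  1  1
Best peak at i=3 (value 11): inc=2, dec=5, length 2+5−1 = 6.

6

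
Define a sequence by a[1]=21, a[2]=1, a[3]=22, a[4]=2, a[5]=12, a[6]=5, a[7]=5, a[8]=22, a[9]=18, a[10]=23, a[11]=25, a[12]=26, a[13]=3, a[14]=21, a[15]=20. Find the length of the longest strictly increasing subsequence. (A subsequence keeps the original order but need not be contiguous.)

Let dp[i] be the length of the longest such subsequence ending at index i:
i:      1  2  3  4  5  6  7  8  9 10 11 12 13 14 15
a[i]:  21  1 22  2 12  5  5 22 18 23 25 26  3 21 20
dp:     1  1  2  2  3  3  3  4  4  5  6  7  3  5  5
Maximum dp value is 7.

7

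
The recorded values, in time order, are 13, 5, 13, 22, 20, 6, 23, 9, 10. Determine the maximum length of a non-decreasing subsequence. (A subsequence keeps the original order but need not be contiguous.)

Track the smallest tail for each achievable length (allowing ties):
13 → extends → [13]
5 → replaces 13 → [5]
13 → extends → [5, 13]
22 → extends → [5, 13, 22]
20 → replaces 22 → [5, 13, 20]
6 → replaces 13 → [5, 6, 20]
23 → extends → [5, 6, 20, 23]
9 → replaces 20 → [5, 6, 9, 23]
10 → replaces 23 → [5, 6, 9, 10]
Four tails, so the longest non-decreasing subsequence has length 4 (e.g. 13, 13, 22, 23).

4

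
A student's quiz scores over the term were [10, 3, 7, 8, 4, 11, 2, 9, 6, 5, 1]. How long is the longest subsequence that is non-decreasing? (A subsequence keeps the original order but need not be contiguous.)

4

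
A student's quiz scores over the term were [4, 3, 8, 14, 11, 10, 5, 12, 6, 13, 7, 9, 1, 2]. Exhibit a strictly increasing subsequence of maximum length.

4, 8, 11, 12, 13

Patience tails give the LIS length; then backtrack through the dp parents:
4 → extends → [4]
3 → replaces 4 → [3]
8 → extends → [3, 8]
14 → extends → [3, 8, 14]
11 → replaces 14 → [3, 8, 11]
10 → replaces 11 → [3, 8, 10]
5 → replaces 8 → [3, 5, 10]
12 → extends → [3, 5, 10, 12]
6 → replaces 10 → [3, 5, 6, 12]
13 → extends → [3, 5, 6, 12, 13]
7 → replaces 12 → [3, 5, 6, 7, 13]
9 → replaces 13 → [3, 5, 6, 7, 9]
1 → replaces 3 → [1, 5, 6, 7, 9]
2 → replaces 5 → [1, 2, 6, 7, 9]
Length 5; one witness is 4, 8, 11, 12, 13.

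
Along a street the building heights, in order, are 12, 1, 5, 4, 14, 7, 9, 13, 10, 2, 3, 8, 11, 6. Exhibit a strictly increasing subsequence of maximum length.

1, 5, 7, 9, 10, 11

Patience tails give the LIS length; then backtrack through the dp parents:
12 → extends → [12]
1 → replaces 12 → [1]
5 → extends → [1, 5]
4 → replaces 5 → [1, 4]
14 → extends → [1, 4, 14]
7 → replaces 14 → [1, 4, 7]
9 → extends → [1, 4, 7, 9]
13 → extends → [1, 4, 7, 9, 13]
10 → replaces 13 → [1, 4, 7, 9, 10]
2 → replaces 4 → [1, 2, 7, 9, 10]
3 → replaces 7 → [1, 2, 3, 9, 10]
8 → replaces 9 → [1, 2, 3, 8, 10]
11 → extends → [1, 2, 3, 8, 10, 11]
6 → replaces 8 → [1, 2, 3, 6, 10, 11]
Length 6; one witness is 1, 5, 7, 9, 10, 11.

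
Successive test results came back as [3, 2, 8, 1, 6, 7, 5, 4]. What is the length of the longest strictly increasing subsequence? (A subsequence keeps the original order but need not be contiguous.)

Track the smallest tail for each achievable length (strict):
3 → extends → [3]
2 → replaces 3 → [2]
8 → extends → [2, 8]
1 → replaces 2 → [1, 8]
6 → replaces 8 → [1, 6]
7 → extends → [1, 6, 7]
5 → replaces 6 → [1, 5, 7]
4 → replaces 5 → [1, 4, 7]
Three tails, so the longest strictly increasing subsequence has length 3 (e.g. 3, 6, 7).

3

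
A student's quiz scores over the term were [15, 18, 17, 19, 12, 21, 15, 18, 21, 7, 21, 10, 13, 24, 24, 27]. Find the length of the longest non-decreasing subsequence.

Track the smallest tail for each achievable length (allowing ties):
15 → extends → [15]
18 → extends → [15, 18]
17 → replaces 18 → [15, 17]
19 → extends → [15, 17, 19]
12 → replaces 15 → [12, 17, 19]
21 → extends → [12, 17, 19, 21]
15 → replaces 17 → [12, 15, 19, 21]
18 → replaces 19 → [12, 15, 18, 21]
21 → extends → [12, 15, 18, 21, 21]
7 → replaces 12 → [7, 15, 18, 21, 21]
21 → extends → [7, 15, 18, 21, 21, 21]
10 → replaces 15 → [7, 10, 18, 21, 21, 21]
13 → replaces 18 → [7, 10, 13, 21, 21, 21]
24 → extends → [7, 10, 13, 21, 21, 21, 24]
24 → extends → [7, 10, 13, 21, 21, 21, 24, 24]
27 → extends → [7, 10, 13, 21, 21, 21, 24, 24, 27]
Nine tails, so the longest non-decreasing subsequence has length 9 (e.g. 15, 18, 19, 21, 21, 21, 24, 24, 27).

9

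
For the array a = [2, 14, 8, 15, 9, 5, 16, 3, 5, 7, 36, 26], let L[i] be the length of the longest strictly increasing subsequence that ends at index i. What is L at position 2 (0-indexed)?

2

dp[i] = 1 + max{dp[j] : j<i, a[j]<a[i]} (or 1 if no such j):
i:      0  1  2  3  4  5  6  7  8  9 10 11
a[i]:   2 14  8 15  9  5 16  3  5  7 36 26
dp:     1  2  2  3  3  2  4  2  3  4  5  5
At index 2 the value is 2.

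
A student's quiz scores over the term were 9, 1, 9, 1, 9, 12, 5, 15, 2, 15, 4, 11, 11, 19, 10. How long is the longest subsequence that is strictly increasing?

Track the smallest tail for each achievable length (strict):
9 → extends → [9]
1 → replaces 9 → [1]
9 → extends → [1, 9]
1 → already a tail → [1, 9]
9 → already a tail → [1, 9]
12 → extends → [1, 9, 12]
5 → replaces 9 → [1, 5, 12]
15 → extends → [1, 5, 12, 15]
2 → replaces 5 → [1, 2, 12, 15]
15 → already a tail → [1, 2, 12, 15]
4 → replaces 12 → [1, 2, 4, 15]
11 → replaces 15 → [1, 2, 4, 11]
11 → already a tail → [1, 2, 4, 11]
19 → extends → [1, 2, 4, 11, 19]
10 → replaces 11 → [1, 2, 4, 10, 19]
Five tails, so the longest strictly increasing subsequence has length 5 (e.g. 1, 9, 12, 15, 19).

5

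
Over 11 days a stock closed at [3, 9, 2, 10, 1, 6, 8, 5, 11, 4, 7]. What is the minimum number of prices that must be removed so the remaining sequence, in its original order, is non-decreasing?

Fewest deletions = n − (longest non-decreasing subsequence).
Patience tails:
3 → extends → [3]
9 → extends → [3, 9]
2 → replaces 3 → [2, 9]
10 → extends → [2, 9, 10]
1 → replaces 2 → [1, 9, 10]
6 → replaces 9 → [1, 6, 10]
8 → replaces 10 → [1, 6, 8]
5 → replaces 6 → [1, 5, 8]
11 → extends → [1, 5, 8, 11]
4 → replaces 5 → [1, 4, 8, 11]
7 → replaces 8 → [1, 4, 7, 11]
Longest non-decreasing subsequence has length 4, so deletions = 11 − 4 = 7.

7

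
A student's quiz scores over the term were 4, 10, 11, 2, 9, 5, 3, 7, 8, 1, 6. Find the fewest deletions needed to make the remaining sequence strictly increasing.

7

Fewest deletions = n − (longest strictly increasing subsequence).
i:      1  2  3  4  5  6  7  8  9 10 11
a[i]:   4 10 11  2  9  5  3  7  8  1  6
dp:     1  2  3  1  2  2  2  3  4  1  3
max dp = 4, so deletions = 11 − 4 = 7.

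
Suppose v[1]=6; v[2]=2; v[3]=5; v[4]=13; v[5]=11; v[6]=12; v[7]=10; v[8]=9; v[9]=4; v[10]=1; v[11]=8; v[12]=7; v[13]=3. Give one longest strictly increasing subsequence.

Patience tails give the LIS length; then backtrack through the dp parents:
6 → extends → [6]
2 → replaces 6 → [2]
5 → extends → [2, 5]
13 → extends → [2, 5, 13]
11 → replaces 13 → [2, 5, 11]
12 → extends → [2, 5, 11, 12]
10 → replaces 11 → [2, 5, 10, 12]
9 → replaces 10 → [2, 5, 9, 12]
4 → replaces 5 → [2, 4, 9, 12]
1 → replaces 2 → [1, 4, 9, 12]
8 → replaces 9 → [1, 4, 8, 12]
7 → replaces 8 → [1, 4, 7, 12]
3 → replaces 4 → [1, 3, 7, 12]
Length 4; one witness is 2, 5, 11, 12.

2, 5, 11, 12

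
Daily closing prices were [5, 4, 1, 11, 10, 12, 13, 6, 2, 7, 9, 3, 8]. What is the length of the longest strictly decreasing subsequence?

4

Negate each value so 'decreasing' becomes 'increasing', then run patience tails on the negated sequence:
-5 → extends → [-5]
-4 → extends → [-5, -4]
-1 → extends → [-5, -4, -1]
-11 → replaces -5 → [-11, -4, -1]
-10 → replaces -4 → [-11, -10, -1]
-12 → replaces -11 → [-12, -10, -1]
-13 → replaces -12 → [-13, -10, -1]
-6 → replaces -1 → [-13, -10, -6]
-2 → extends → [-13, -10, -6, -2]
-7 → replaces -6 → [-13, -10, -7, -2]
-9 → replaces -7 → [-13, -10, -9, -2]
-3 → replaces -2 → [-13, -10, -9, -3]
-8 → replaces -3 → [-13, -10, -9, -8]
Four tails, so the longest strictly decreasing subsequence of the original has length 4.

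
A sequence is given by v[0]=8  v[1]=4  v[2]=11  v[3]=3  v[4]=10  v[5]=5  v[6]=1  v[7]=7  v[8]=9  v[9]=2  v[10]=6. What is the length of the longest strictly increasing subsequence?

Track the smallest tail for each achievable length (strict):
8 → extends → [8]
4 → replaces 8 → [4]
11 → extends → [4, 11]
3 → replaces 4 → [3, 11]
10 → replaces 11 → [3, 10]
5 → replaces 10 → [3, 5]
1 → replaces 3 → [1, 5]
7 → extends → [1, 5, 7]
9 → extends → [1, 5, 7, 9]
2 → replaces 5 → [1, 2, 7, 9]
6 → replaces 7 → [1, 2, 6, 9]
Four tails, so the longest strictly increasing subsequence has length 4 (e.g. 4, 5, 7, 9).

4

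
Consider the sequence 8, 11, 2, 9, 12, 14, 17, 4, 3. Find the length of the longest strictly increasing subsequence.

5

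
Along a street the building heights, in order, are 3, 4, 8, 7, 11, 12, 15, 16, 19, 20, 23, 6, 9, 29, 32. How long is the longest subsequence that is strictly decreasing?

3

Let dp[i] be the longest strictly decreasing subsequence ending at i:
i:      1  2  3  4  5  6  7  8  9 10 11 12 13 14 15
a[i]:   3  4  8  7 11 12 15 16 19 20 23  6  9 29 32
dp:     1  1  1  2  1  1  1  1  1  1  1  3  2  1  1
Maximum is 3.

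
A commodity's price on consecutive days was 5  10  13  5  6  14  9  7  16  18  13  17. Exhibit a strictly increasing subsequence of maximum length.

Patience tails give the LIS length; then backtrack through the dp parents:
5 → extends → [5]
10 → extends → [5, 10]
13 → extends → [5, 10, 13]
5 → already a tail → [5, 10, 13]
6 → replaces 10 → [5, 6, 13]
14 → extends → [5, 6, 13, 14]
9 → replaces 13 → [5, 6, 9, 14]
7 → replaces 9 → [5, 6, 7, 14]
16 → extends → [5, 6, 7, 14, 16]
18 → extends → [5, 6, 7, 14, 16, 18]
13 → replaces 14 → [5, 6, 7, 13, 16, 18]
17 → replaces 18 → [5, 6, 7, 13, 16, 17]
Length 6; one witness is 5, 10, 13, 14, 16, 18.

5, 10, 13, 14, 16, 18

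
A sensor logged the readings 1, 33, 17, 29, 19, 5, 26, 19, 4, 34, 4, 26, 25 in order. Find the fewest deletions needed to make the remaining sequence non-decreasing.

8

Fewest deletions = n − (longest non-decreasing subsequence).
Patience tails:
1 → extends → [1]
33 → extends → [1, 33]
17 → replaces 33 → [1, 17]
29 → extends → [1, 17, 29]
19 → replaces 29 → [1, 17, 19]
5 → replaces 17 → [1, 5, 19]
26 → extends → [1, 5, 19, 26]
19 → replaces 26 → [1, 5, 19, 19]
4 → replaces 5 → [1, 4, 19, 19]
34 → extends → [1, 4, 19, 19, 34]
4 → replaces 19 → [1, 4, 4, 19, 34]
26 → replaces 34 → [1, 4, 4, 19, 26]
25 → replaces 26 → [1, 4, 4, 19, 25]
Longest non-decreasing subsequence has length 5, so deletions = 13 − 5 = 8.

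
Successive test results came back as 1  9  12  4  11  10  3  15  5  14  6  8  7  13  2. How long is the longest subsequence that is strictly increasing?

6

Track the smallest tail for each achievable length (strict):
1 → extends → [1]
9 → extends → [1, 9]
12 → extends → [1, 9, 12]
4 → replaces 9 → [1, 4, 12]
11 → replaces 12 → [1, 4, 11]
10 → replaces 11 → [1, 4, 10]
3 → replaces 4 → [1, 3, 10]
15 → extends → [1, 3, 10, 15]
5 → replaces 10 → [1, 3, 5, 15]
14 → replaces 15 → [1, 3, 5, 14]
6 → replaces 14 → [1, 3, 5, 6]
8 → extends → [1, 3, 5, 6, 8]
7 → replaces 8 → [1, 3, 5, 6, 7]
13 → extends → [1, 3, 5, 6, 7, 13]
2 → replaces 3 → [1, 2, 5, 6, 7, 13]
Six tails, so the longest strictly increasing subsequence has length 6 (e.g. 1, 4, 5, 6, 8, 13).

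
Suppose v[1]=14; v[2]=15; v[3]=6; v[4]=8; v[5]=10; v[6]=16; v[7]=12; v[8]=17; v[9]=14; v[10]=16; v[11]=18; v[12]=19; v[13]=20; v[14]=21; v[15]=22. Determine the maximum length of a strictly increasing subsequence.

Let dp[i] be the length of the longest such subsequence ending at index i:
i:      1  2  3  4  5  6  7  8  9 10 11 12 13 14 15
v[i]:  14 15  6  8 10 16 12 17 14 16 18 19 20 21 22
dp:     1  2  1  2  3  4  4  5  5  6  7  8  9 10 11
Maximum dp value is 11.

11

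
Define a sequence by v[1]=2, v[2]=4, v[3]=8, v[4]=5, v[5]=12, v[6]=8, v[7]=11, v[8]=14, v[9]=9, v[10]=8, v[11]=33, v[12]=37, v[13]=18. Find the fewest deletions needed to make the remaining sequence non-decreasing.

5

Fewest deletions = n − (longest non-decreasing subsequence).
Patience tails:
2 → extends → [2]
4 → extends → [2, 4]
8 → extends → [2, 4, 8]
5 → replaces 8 → [2, 4, 5]
12 → extends → [2, 4, 5, 12]
8 → replaces 12 → [2, 4, 5, 8]
11 → extends → [2, 4, 5, 8, 11]
14 → extends → [2, 4, 5, 8, 11, 14]
9 → replaces 11 → [2, 4, 5, 8, 9, 14]
8 → replaces 9 → [2, 4, 5, 8, 8, 14]
33 → extends → [2, 4, 5, 8, 8, 14, 33]
37 → extends → [2, 4, 5, 8, 8, 14, 33, 37]
18 → replaces 33 → [2, 4, 5, 8, 8, 14, 18, 37]
Longest non-decreasing subsequence has length 8, so deletions = 13 − 8 = 5.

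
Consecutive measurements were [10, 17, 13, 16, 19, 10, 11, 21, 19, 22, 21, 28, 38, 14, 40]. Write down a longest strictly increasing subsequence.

Patience tails give the LIS length; then backtrack through the dp parents:
10 → extends → [10]
17 → extends → [10, 17]
13 → replaces 17 → [10, 13]
16 → extends → [10, 13, 16]
19 → extends → [10, 13, 16, 19]
10 → already a tail → [10, 13, 16, 19]
11 → replaces 13 → [10, 11, 16, 19]
21 → extends → [10, 11, 16, 19, 21]
19 → already a tail → [10, 11, 16, 19, 21]
22 → extends → [10, 11, 16, 19, 21, 22]
21 → already a tail → [10, 11, 16, 19, 21, 22]
28 → extends → [10, 11, 16, 19, 21, 22, 28]
38 → extends → [10, 11, 16, 19, 21, 22, 28, 38]
14 → replaces 16 → [10, 11, 14, 19, 21, 22, 28, 38]
40 → extends → [10, 11, 14, 19, 21, 22, 28, 38, 40]
Length 9; one witness is 10, 13, 16, 19, 21, 22, 28, 38, 40.

10, 13, 16, 19, 21, 22, 28, 38, 40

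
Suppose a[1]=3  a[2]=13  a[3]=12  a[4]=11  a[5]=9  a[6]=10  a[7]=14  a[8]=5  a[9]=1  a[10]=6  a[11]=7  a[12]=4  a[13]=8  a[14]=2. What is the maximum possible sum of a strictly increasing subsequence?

Let S[i] be the best sum of a strictly increasing subsequence ending at i:
i:      1  2  3  4  5  6  7  8  9 10 11 12 13 14
a[i]:   3 13 12 11  9 10 14  5  1  6  7  4  8  2
S:      3 16 15 14 12 22 36  8  1 14 21  7 29  3
Maximum is 36 (e.g. 3 + 9 + 10 + 14).

36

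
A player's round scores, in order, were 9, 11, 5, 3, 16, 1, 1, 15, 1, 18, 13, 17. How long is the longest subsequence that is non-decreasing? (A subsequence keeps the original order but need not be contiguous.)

5

Track the smallest tail for each achievable length (allowing ties):
9 → extends → [9]
11 → extends → [9, 11]
5 → replaces 9 → [5, 11]
3 → replaces 5 → [3, 11]
16 → extends → [3, 11, 16]
1 → replaces 3 → [1, 11, 16]
1 → replaces 11 → [1, 1, 16]
15 → replaces 16 → [1, 1, 15]
1 → replaces 15 → [1, 1, 1]
18 → extends → [1, 1, 1, 18]
13 → replaces 18 → [1, 1, 1, 13]
17 → extends → [1, 1, 1, 13, 17]
Five tails, so the longest non-decreasing subsequence has length 5 (e.g. 1, 1, 1, 13, 17).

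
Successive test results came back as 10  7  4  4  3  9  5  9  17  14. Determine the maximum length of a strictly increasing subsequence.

4

Let dp[i] be the length of the longest such subsequence ending at index i:
i:      1  2  3  4  5  6  7  8  9 10
a[i]:  10  7  4  4  3  9  5  9 17 14
dp:     1  1  1  1  1  2  2  3  4  4
Maximum dp value is 4.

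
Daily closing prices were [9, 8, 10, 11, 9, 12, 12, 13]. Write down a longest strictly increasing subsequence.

Patience tails give the LIS length; then backtrack through the dp parents:
9 → extends → [9]
8 → replaces 9 → [8]
10 → extends → [8, 10]
11 → extends → [8, 10, 11]
9 → replaces 10 → [8, 9, 11]
12 → extends → [8, 9, 11, 12]
12 → already a tail → [8, 9, 11, 12]
13 → extends → [8, 9, 11, 12, 13]
Length 5; one witness is 9, 10, 11, 12, 13.

9, 10, 11, 12, 13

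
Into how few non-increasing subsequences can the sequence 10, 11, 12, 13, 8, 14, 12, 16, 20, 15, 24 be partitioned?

8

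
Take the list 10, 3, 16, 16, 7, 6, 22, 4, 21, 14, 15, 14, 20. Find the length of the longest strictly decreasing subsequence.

4

Negate each value so 'decreasing' becomes 'increasing', then run patience tails on the negated sequence:
-10 → extends → [-10]
-3 → extends → [-10, -3]
-16 → replaces -10 → [-16, -3]
-16 → already a tail → [-16, -3]
-7 → replaces -3 → [-16, -7]
-6 → extends → [-16, -7, -6]
-22 → replaces -16 → [-22, -7, -6]
-4 → extends → [-22, -7, -6, -4]
-21 → replaces -7 → [-22, -21, -6, -4]
-14 → replaces -6 → [-22, -21, -14, -4]
-15 → replaces -14 → [-22, -21, -15, -4]
-14 → replaces -4 → [-22, -21, -15, -14]
-20 → replaces -15 → [-22, -21, -20, -14]
Four tails, so the longest strictly decreasing subsequence of the original has length 4.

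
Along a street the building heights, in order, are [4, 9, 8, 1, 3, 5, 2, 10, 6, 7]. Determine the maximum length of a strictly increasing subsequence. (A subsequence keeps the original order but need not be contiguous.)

Let dp[i] be the length of the longest such subsequence ending at index i:
i:      1  2  3  4  5  6  7  8  9 10
a[i]:   4  9  8  1  3  5  2 10  6  7
dp:     1  2  2  1  2  3  2  4  4  5
Maximum dp value is 5.

5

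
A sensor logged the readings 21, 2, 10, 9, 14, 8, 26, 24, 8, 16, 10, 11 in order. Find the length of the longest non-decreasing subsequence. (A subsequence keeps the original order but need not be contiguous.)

5

Let dp[i] be the length of the longest such subsequence ending at index i:
i:      1  2  3  4  5  6  7  8  9 10 11 12
a[i]:  21  2 10  9 14  8 26 24  8 16 10 11
dp:     1  1  2  2  3  2  4  4  3  4  4  5
Maximum dp value is 5.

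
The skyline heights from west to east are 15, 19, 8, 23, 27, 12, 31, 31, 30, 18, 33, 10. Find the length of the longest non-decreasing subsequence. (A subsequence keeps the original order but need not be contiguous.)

7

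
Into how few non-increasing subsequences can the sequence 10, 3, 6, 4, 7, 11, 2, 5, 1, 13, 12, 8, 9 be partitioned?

Place each on the leftmost legal pile:
10 → new pile 1 (tops now [10])
3 → pile 1 (tops now [3])
6 → new pile 2 (tops now [3, 6])
4 → pile 2 (tops now [3, 4])
7 → new pile 3 (tops now [3, 4, 7])
11 → new pile 4 (tops now [3, 4, 7, 11])
2 → pile 1 (tops now [2, 4, 7, 11])
5 → pile 3 (tops now [2, 4, 5, 11])
1 → pile 1 (tops now [1, 4, 5, 11])
13 → new pile 5 (tops now [1, 4, 5, 11, 13])
12 → pile 5 (tops now [1, 4, 5, 11, 12])
8 → pile 4 (tops now [1, 4, 5, 8, 12])
9 → pile 5 (tops now [1, 4, 5, 8, 9])
Five piles.

5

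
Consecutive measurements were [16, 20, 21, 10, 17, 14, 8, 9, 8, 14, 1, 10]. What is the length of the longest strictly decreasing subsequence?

Let dp[i] be the longest strictly decreasing subsequence ending at i:
i:      1  2  3  4  5  6  7  8  9 10 11 12
a[i]:  16 20 21 10 17 14  8  9  8 14  1 10
dp:     1  1  1  2  2  3  4  4  5  3  6  4
Maximum is 6.

6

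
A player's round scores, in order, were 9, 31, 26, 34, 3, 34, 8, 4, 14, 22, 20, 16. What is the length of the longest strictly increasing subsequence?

4

Track the smallest tail for each achievable length (strict):
9 → extends → [9]
31 → extends → [9, 31]
26 → replaces 31 → [9, 26]
34 → extends → [9, 26, 34]
3 → replaces 9 → [3, 26, 34]
34 → already a tail → [3, 26, 34]
8 → replaces 26 → [3, 8, 34]
4 → replaces 8 → [3, 4, 34]
14 → replaces 34 → [3, 4, 14]
22 → extends → [3, 4, 14, 22]
20 → replaces 22 → [3, 4, 14, 20]
16 → replaces 20 → [3, 4, 14, 16]
Four tails, so the longest strictly increasing subsequence has length 4 (e.g. 3, 8, 14, 22).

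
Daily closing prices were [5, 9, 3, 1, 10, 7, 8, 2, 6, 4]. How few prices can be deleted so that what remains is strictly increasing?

Fewest deletions = n − (longest strictly increasing subsequence).
i:      1  2  3  4  5  6  7  8  9 10
a[i]:   5  9  3  1 10  7  8  2  6  4
dp:     1  2  1  1  3  2  3  2  3  3
max dp = 3, so deletions = 10 − 3 = 7.

7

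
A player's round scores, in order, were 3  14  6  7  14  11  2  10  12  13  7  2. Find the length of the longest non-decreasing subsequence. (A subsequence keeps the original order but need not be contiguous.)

6

Track the smallest tail for each achievable length (allowing ties):
3 → extends → [3]
14 → extends → [3, 14]
6 → replaces 14 → [3, 6]
7 → extends → [3, 6, 7]
14 → extends → [3, 6, 7, 14]
11 → replaces 14 → [3, 6, 7, 11]
2 → replaces 3 → [2, 6, 7, 11]
10 → replaces 11 → [2, 6, 7, 10]
12 → extends → [2, 6, 7, 10, 12]
13 → extends → [2, 6, 7, 10, 12, 13]
7 → replaces 10 → [2, 6, 7, 7, 12, 13]
2 → replaces 6 → [2, 2, 7, 7, 12, 13]
Six tails, so the longest non-decreasing subsequence has length 6 (e.g. 3, 6, 7, 11, 12, 13).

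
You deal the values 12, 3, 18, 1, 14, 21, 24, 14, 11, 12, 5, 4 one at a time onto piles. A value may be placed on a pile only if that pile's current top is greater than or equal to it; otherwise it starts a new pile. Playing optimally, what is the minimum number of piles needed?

4

Place each on the leftmost legal pile:
12 → new pile 1 (tops now [12])
3 → pile 1 (tops now [3])
18 → new pile 2 (tops now [3, 18])
1 → pile 1 (tops now [1, 18])
14 → pile 2 (tops now [1, 14])
21 → new pile 3 (tops now [1, 14, 21])
24 → new pile 4 (tops now [1, 14, 21, 24])
14 → pile 2 (tops now [1, 14, 21, 24])
11 → pile 2 (tops now [1, 11, 21, 24])
12 → pile 3 (tops now [1, 11, 12, 24])
5 → pile 2 (tops now [1, 5, 12, 24])
4 → pile 2 (tops now [1, 4, 12, 24])
Four piles.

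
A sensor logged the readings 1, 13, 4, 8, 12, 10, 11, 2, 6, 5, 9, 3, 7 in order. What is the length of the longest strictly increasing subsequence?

5

Track the smallest tail for each achievable length (strict):
1 → extends → [1]
13 → extends → [1, 13]
4 → replaces 13 → [1, 4]
8 → extends → [1, 4, 8]
12 → extends → [1, 4, 8, 12]
10 → replaces 12 → [1, 4, 8, 10]
11 → extends → [1, 4, 8, 10, 11]
2 → replaces 4 → [1, 2, 8, 10, 11]
6 → replaces 8 → [1, 2, 6, 10, 11]
5 → replaces 6 → [1, 2, 5, 10, 11]
9 → replaces 10 → [1, 2, 5, 9, 11]
3 → replaces 5 → [1, 2, 3, 9, 11]
7 → replaces 9 → [1, 2, 3, 7, 11]
Five tails, so the longest strictly increasing subsequence has length 5 (e.g. 1, 4, 8, 10, 11).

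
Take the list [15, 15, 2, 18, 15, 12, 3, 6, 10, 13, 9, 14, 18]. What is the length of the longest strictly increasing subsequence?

7

Let dp[i] be the length of the longest such subsequence ending at index i:
i:      1  2  3  4  5  6  7  8  9 10 11 12 13
a[i]:  15 15  2 18 15 12  3  6 10 13  9 14 18
dp:     1  1  1  2  2  2  2  3  4  5  4  6  7
Maximum dp value is 7.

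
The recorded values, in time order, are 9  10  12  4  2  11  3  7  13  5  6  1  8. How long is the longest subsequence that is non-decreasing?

5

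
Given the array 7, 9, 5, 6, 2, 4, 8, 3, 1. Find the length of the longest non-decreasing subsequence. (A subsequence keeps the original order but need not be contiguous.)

Track the smallest tail for each achievable length (allowing ties):
7 → extends → [7]
9 → extends → [7, 9]
5 → replaces 7 → [5, 9]
6 → replaces 9 → [5, 6]
2 → replaces 5 → [2, 6]
4 → replaces 6 → [2, 4]
8 → extends → [2, 4, 8]
3 → replaces 4 → [2, 3, 8]
1 → replaces 2 → [1, 3, 8]
Three tails, so the longest non-decreasing subsequence has length 3 (e.g. 5, 6, 8).

3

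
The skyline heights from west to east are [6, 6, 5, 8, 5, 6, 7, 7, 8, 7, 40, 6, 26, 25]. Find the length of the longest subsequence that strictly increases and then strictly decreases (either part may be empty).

7

inc[i] = longest strictly increasing subsequence ending at i; dec[i] = longest strictly decreasing subsequence starting at i:
i:      1  2  3  4  5  6  7  8  9 10 11 12 13 14
a[i]:   6  6  5  8  5  6  7  7  8  7 40  6 26 25
inc:    1  1  1  2  1  2  3  3  4  3  5  2  5  5
dec:    2  2  1  3  1  1  2  2  3  2  3  1  2  1
Best peak at i=11 (value 40): inc=5, dec=3, length 5+3−1 = 7.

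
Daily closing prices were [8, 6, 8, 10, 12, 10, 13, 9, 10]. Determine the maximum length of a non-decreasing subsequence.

5

Let dp[i] be the length of the longest such subsequence ending at index i:
i:      1  2  3  4  5  6  7  8  9
a[i]:   8  6  8 10 12 10 13  9 10
dp:     1  1  2  3  4  4  5  3  5
Maximum dp value is 5.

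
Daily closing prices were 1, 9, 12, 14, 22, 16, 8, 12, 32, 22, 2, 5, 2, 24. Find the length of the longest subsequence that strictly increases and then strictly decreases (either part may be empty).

9

inc[i] = longest strictly increasing subsequence ending at i; dec[i] = longest strictly decreasing subsequence starting at i:
i:      1  2  3  4  5  6  7  8  9 10 11 12 13 14
a[i]:   1  9 12 14 22 16  8 12 32 22  2  5  2 24
inc:    1  2  3  4  5  5  2  3  6  6  2  3  2  7
dec:    1  4  4  4  5  4  3  3  4  3  1  2  1  1
Best peak at i=5 (value 22): inc=5, dec=5, length 5+5−1 = 9.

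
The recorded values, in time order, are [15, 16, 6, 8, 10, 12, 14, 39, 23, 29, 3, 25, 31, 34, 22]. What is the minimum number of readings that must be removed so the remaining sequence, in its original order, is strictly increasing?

6

Fewest deletions = n − (longest strictly increasing subsequence).
Patience tails:
15 → extends → [15]
16 → extends → [15, 16]
6 → replaces 15 → [6, 16]
8 → replaces 16 → [6, 8]
10 → extends → [6, 8, 10]
12 → extends → [6, 8, 10, 12]
14 → extends → [6, 8, 10, 12, 14]
39 → extends → [6, 8, 10, 12, 14, 39]
23 → replaces 39 → [6, 8, 10, 12, 14, 23]
29 → extends → [6, 8, 10, 12, 14, 23, 29]
3 → replaces 6 → [3, 8, 10, 12, 14, 23, 29]
25 → replaces 29 → [3, 8, 10, 12, 14, 23, 25]
31 → extends → [3, 8, 10, 12, 14, 23, 25, 31]
34 → extends → [3, 8, 10, 12, 14, 23, 25, 31, 34]
22 → replaces 23 → [3, 8, 10, 12, 14, 22, 25, 31, 34]
Longest strictly increasing subsequence has length 9, so deletions = 15 − 9 = 6.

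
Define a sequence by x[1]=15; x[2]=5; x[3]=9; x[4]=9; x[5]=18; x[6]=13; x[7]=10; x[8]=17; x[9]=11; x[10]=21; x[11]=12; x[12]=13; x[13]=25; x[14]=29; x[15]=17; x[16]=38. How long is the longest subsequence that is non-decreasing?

10

Track the smallest tail for each achievable length (allowing ties):
15 → extends → [15]
5 → replaces 15 → [5]
9 → extends → [5, 9]
9 → extends → [5, 9, 9]
18 → extends → [5, 9, 9, 18]
13 → replaces 18 → [5, 9, 9, 13]
10 → replaces 13 → [5, 9, 9, 10]
17 → extends → [5, 9, 9, 10, 17]
11 → replaces 17 → [5, 9, 9, 10, 11]
21 → extends → [5, 9, 9, 10, 11, 21]
12 → replaces 21 → [5, 9, 9, 10, 11, 12]
13 → extends → [5, 9, 9, 10, 11, 12, 13]
25 → extends → [5, 9, 9, 10, 11, 12, 13, 25]
29 → extends → [5, 9, 9, 10, 11, 12, 13, 25, 29]
17 → replaces 25 → [5, 9, 9, 10, 11, 12, 13, 17, 29]
38 → extends → [5, 9, 9, 10, 11, 12, 13, 17, 29, 38]
Ten tails, so the longest non-decreasing subsequence has length 10 (e.g. 5, 9, 9, 10, 11, 12, 13, 25, 29, 38).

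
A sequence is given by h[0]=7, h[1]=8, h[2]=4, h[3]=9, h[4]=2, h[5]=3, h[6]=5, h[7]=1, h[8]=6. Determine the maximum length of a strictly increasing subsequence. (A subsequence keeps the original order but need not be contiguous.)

Let dp[i] be the length of the longest such subsequence ending at index i:
i:     0 1 2 3 4 5 6 7 8
h[i]:  7 8 4 9 2 3 5 1 6
dp:    1 2 1 3 1 2 3 1 4
Maximum dp value is 4.

4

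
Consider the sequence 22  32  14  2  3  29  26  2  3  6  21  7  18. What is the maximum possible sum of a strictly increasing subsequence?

Let S[i] be the best sum of a strictly increasing subsequence ending at i:
i:      1  2  3  4  5  6  7  8  9 10 11 12 13
a[i]:  22 32 14  2  3 29 26  2  3  6 21  7 18
S:     22 54 14  2  5 51 48  2  5 11 35 18 36
Maximum is 54 (e.g. 22 + 32).

54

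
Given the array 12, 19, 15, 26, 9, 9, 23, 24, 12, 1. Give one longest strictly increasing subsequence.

Patience tails give the LIS length; then backtrack through the dp parents:
12 → extends → [12]
19 → extends → [12, 19]
15 → replaces 19 → [12, 15]
26 → extends → [12, 15, 26]
9 → replaces 12 → [9, 15, 26]
9 → already a tail → [9, 15, 26]
23 → replaces 26 → [9, 15, 23]
24 → extends → [9, 15, 23, 24]
12 → replaces 15 → [9, 12, 23, 24]
1 → replaces 9 → [1, 12, 23, 24]
Length 4; one witness is 12, 19, 23, 24.

12, 19, 23, 24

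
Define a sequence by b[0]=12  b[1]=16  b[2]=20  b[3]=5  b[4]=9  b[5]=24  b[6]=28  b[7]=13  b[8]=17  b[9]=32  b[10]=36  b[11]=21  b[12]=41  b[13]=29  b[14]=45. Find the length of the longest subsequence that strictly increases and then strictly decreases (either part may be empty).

inc[i] = longest strictly increasing subsequence ending at i; dec[i] = longest strictly decreasing subsequence starting at i:
i:      0  1  2  3  4  5  6  7  8  9 10 11 12 13 14
b[i]:  12 16 20  5  9 24 28 13 17 32 36 21 41 29 45
inc:    1  2  3  1  2  4  5  3  4  6  7  5  8  6  9
dec:    2  2  2  1  1  2  2  1  1  2  2  1  2  1  1
Best peak at i=12 (value 41): inc=8, dec=2, length 8+2−1 = 9.

9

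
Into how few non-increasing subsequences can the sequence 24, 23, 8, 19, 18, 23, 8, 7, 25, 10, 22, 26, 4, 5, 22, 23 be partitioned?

The minimum number of non-increasing subsequences covering a sequence equals the length of its longest strictly increasing subsequence.
LIS length is 5 (e.g. 8, 19, 23, 25, 26), so 5 piles are needed.

5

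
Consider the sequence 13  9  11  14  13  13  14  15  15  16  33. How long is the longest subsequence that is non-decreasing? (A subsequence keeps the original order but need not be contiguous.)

Track the smallest tail for each achievable length (allowing ties):
13 → extends → [13]
9 → replaces 13 → [9]
11 → extends → [9, 11]
14 → extends → [9, 11, 14]
13 → replaces 14 → [9, 11, 13]
13 → extends → [9, 11, 13, 13]
14 → extends → [9, 11, 13, 13, 14]
15 → extends → [9, 11, 13, 13, 14, 15]
15 → extends → [9, 11, 13, 13, 14, 15, 15]
16 → extends → [9, 11, 13, 13, 14, 15, 15, 16]
33 → extends → [9, 11, 13, 13, 14, 15, 15, 16, 33]
Nine tails, so the longest non-decreasing subsequence has length 9 (e.g. 9, 11, 13, 13, 14, 15, 15, 16, 33).

9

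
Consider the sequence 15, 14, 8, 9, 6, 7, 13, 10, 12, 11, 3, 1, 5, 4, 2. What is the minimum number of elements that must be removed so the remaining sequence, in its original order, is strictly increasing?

Fewest deletions = n − (longest strictly increasing subsequence).
i:      1  2  3  4  5  6  7  8  9 10 11 12 13 14 15
a[i]:  15 14  8  9  6  7 13 10 12 11  3  1  5  4  2
dp:     1  1  1  2  1  2  3  3  4  4  1  1  2  2  2
max dp = 4, so deletions = 15 − 4 = 11.

11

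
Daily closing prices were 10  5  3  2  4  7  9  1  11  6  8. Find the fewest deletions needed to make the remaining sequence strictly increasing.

6

Fewest deletions = n − (longest strictly increasing subsequence).
Patience tails:
10 → extends → [10]
5 → replaces 10 → [5]
3 → replaces 5 → [3]
2 → replaces 3 → [2]
4 → extends → [2, 4]
7 → extends → [2, 4, 7]
9 → extends → [2, 4, 7, 9]
1 → replaces 2 → [1, 4, 7, 9]
11 → extends → [1, 4, 7, 9, 11]
6 → replaces 7 → [1, 4, 6, 9, 11]
8 → replaces 9 → [1, 4, 6, 8, 11]
Longest strictly increasing subsequence has length 5, so deletions = 11 − 5 = 6.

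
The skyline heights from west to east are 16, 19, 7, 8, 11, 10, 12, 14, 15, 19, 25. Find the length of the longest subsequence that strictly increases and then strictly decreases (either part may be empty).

8

inc[i] = longest strictly increasing subsequence ending at i; dec[i] = longest strictly decreasing subsequence starting at i:
i:      1  2  3  4  5  6  7  8  9 10 11
a[i]:  16 19  7  8 11 10 12 14 15 19 25
inc:    1  2  1  2  3  3  4  5  6  7  8
dec:    3  3  1  1  2  1  1  1  1  1  1
Best peak at i=11 (value 25): inc=8, dec=1, length 8+1−1 = 8.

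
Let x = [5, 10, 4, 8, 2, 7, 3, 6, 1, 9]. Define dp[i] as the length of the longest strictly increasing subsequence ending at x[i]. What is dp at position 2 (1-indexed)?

2

dp[i] = 1 + max{dp[j] : j<i, x[j]<x[i]} (or 1 if no such j):
i:      1  2  3  4  5  6  7  8  9 10
x[i]:   5 10  4  8  2  7  3  6  1  9
dp:     1  2  1  2  1  2  2  3  1  4
At index 2 the value is 2.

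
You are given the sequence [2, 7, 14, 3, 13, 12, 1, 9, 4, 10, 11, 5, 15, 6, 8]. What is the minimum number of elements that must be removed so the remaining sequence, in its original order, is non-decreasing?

Fewest deletions = n − (longest non-decreasing subsequence).
Patience tails:
2 → extends → [2]
7 → extends → [2, 7]
14 → extends → [2, 7, 14]
3 → replaces 7 → [2, 3, 14]
13 → replaces 14 → [2, 3, 13]
12 → replaces 13 → [2, 3, 12]
1 → replaces 2 → [1, 3, 12]
9 → replaces 12 → [1, 3, 9]
4 → replaces 9 → [1, 3, 4]
10 → extends → [1, 3, 4, 10]
11 → extends → [1, 3, 4, 10, 11]
5 → replaces 10 → [1, 3, 4, 5, 11]
15 → extends → [1, 3, 4, 5, 11, 15]
6 → replaces 11 → [1, 3, 4, 5, 6, 15]
8 → replaces 15 → [1, 3, 4, 5, 6, 8]
Longest non-decreasing subsequence has length 6, so deletions = 15 − 6 = 9.

9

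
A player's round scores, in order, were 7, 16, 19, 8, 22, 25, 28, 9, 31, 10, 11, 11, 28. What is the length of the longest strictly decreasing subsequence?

Negate each value so 'decreasing' becomes 'increasing', then run patience tails on the negated sequence:
-7 → extends → [-7]
-16 → replaces -7 → [-16]
-19 → replaces -16 → [-19]
-8 → extends → [-19, -8]
-22 → replaces -19 → [-22, -8]
-25 → replaces -22 → [-25, -8]
-28 → replaces -25 → [-28, -8]
-9 → replaces -8 → [-28, -9]
-31 → replaces -28 → [-31, -9]
-10 → replaces -9 → [-31, -10]
-11 → replaces -10 → [-31, -11]
-11 → already a tail → [-31, -11]
-28 → replaces -11 → [-31, -28]
Two tails, so the longest strictly decreasing subsequence of the original has length 2.

2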